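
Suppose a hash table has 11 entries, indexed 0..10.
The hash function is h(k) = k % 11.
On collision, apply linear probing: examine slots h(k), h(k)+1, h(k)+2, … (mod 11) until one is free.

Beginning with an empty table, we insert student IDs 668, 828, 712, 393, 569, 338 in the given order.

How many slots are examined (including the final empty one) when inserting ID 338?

5

668: h=8 -> slot 8
828: h=3 -> slot 3
712: h=8, probe 8,9 -> slot 9
393: h=8, probe 8,9,10 -> slot 10
569: h=8, probe 8,9,10,0 -> slot 0
338: h=8, probe 8,9,10,0,1 -> slot 1
Table: [569, 338, _, 828, _, _, _, _, 668, 712, 393]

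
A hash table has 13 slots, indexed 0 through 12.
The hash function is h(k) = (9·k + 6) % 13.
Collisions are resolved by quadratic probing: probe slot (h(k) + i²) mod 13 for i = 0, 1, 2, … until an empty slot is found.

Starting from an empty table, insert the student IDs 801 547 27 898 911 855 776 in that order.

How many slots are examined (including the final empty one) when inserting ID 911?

801 hashes to 0; slot 0 is free → place at 0.
547 hashes to 2; slot 2 is free → place at 2.
27 hashes to 2; 2 taken → place at 3.
898 hashes to 2; 2,3 taken → place at 6.
911 hashes to 2; 2,3,6 taken → place at 11.
855 hashes to 5; slot 5 is free → place at 5.
776 hashes to 9; slot 9 is free → place at 9.
Table: [801, —, 547, 27, —, 855, 898, —, —, 776, —, 911, —]

4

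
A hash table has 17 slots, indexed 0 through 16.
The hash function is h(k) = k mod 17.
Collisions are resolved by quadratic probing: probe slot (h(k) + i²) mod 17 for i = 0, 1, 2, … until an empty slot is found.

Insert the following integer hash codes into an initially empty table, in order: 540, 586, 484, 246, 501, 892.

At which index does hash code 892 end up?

540: h=13 -> slot 13
586: h=8 -> slot 8
484: h=8, probe 8,9 -> slot 9
246: h=8, probe 8,9,12 -> slot 12
501: h=8, probe 8,9,12,0 -> slot 0
892: h=8, probe 8,9,12,0,7 -> slot 7
Table: [501, —, —, —, —, —, —, 892, 586, 484, —, —, 246, 540, —, —, —]

7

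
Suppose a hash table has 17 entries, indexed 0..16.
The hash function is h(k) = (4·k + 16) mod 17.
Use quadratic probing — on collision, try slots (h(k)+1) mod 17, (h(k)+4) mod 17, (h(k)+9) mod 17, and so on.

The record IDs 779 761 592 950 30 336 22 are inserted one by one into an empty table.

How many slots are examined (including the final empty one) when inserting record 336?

779: h=4 => slot 4
761: h=0 => slot 0
592: h=4, probe 4,5 => slot 5
950: h=8 => slot 8
30: h=0, probe 0,1 => slot 1
336: h=0, probe 0,1,4,9 => slot 9
22: h=2 => slot 2
Table: [761, 30, 22, ∅, 779, 592, ∅, ∅, 950, 336, ∅, ∅, ∅, ∅, ∅, ∅, ∅]

4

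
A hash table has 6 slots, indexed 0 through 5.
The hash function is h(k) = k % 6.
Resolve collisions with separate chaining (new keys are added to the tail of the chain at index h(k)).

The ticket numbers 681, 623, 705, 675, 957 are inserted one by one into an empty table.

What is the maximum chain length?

4

681 → bucket 3
623 → bucket 5
705 → bucket 3 (collision)
675 → bucket 3 (collision)
957 → bucket 3 (collision)
Final buckets:
0: .
1: .
2: .
3: 681 -> 705 -> 675 -> 957
4: .
5: 623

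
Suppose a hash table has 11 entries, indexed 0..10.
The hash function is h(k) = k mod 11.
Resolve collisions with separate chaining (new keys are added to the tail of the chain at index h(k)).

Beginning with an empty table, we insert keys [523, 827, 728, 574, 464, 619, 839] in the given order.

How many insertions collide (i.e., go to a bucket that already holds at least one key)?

Insert 523: h=6, bucket 6 empty → new chain.
Insert 827: h=2, bucket 2 empty → new chain.
Insert 728: h=2, bucket 2 nonempty → append to chain.
Insert 574: h=2, bucket 2 nonempty → append to chain.
Insert 464: h=2, bucket 2 nonempty → append to chain.
Insert 619: h=3, bucket 3 empty → new chain.
Insert 839: h=3, bucket 3 nonempty → append to chain.
Final buckets:
0: ∅
1: ∅
2: 827 -> 728 -> 574 -> 464
3: 619 -> 839
4: ∅
5: ∅
6: 523
7: ∅
8: ∅
9: ∅
10: ∅

4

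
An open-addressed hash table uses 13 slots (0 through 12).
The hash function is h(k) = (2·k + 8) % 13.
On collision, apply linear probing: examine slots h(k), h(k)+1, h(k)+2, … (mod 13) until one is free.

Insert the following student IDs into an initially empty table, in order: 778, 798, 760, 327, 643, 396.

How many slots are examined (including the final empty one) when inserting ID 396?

Insert 778: h=4, slot 4 empty -> index 4.
Insert 798: h=5, slot 5 empty -> index 5.
Insert 760: h=7, slot 7 empty -> index 7.
Insert 327: h=12, slot 12 empty -> index 12.
Insert 643: h=7, slot 7 occupied -> index 8.
Insert 396: h=7, slots 7,8 occupied -> index 9.
Table: [∅, ∅, ∅, ∅, 778, 798, ∅, 760, 643, 396, ∅, ∅, 327]

3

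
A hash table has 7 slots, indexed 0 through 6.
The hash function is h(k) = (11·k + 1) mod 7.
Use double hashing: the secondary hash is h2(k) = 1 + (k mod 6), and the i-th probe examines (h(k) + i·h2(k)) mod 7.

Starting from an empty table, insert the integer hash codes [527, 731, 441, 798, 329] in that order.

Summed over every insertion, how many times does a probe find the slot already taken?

Insert 527: h=2, slot 2 empty -> index 2.
Insert 731: h=6, slot 6 empty -> index 6.
Insert 441: h=1, slot 1 empty -> index 1.
Insert 798: h=1, h2=1, slots 1,2 occupied -> index 3.
Insert 329: h=1, h2=6, slot 1 occupied -> index 0.
Table: [329, 441, 527, 798, _, _, 731]

3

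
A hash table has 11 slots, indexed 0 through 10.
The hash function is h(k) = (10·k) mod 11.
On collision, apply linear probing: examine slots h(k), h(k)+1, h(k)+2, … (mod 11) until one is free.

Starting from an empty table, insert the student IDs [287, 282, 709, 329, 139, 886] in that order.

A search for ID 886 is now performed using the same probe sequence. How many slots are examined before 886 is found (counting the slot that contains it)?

3

Insert 287: h=10, slot 10 empty → index 10.
Insert 282: h=4, slot 4 empty → index 4.
Insert 709: h=6, slot 6 empty → index 6.
Insert 329: h=1, slot 1 empty → index 1.
Insert 139: h=4, slot 4 occupied → index 5.
Insert 886: h=5, slots 5,6 occupied → index 7.
Table: [., 329, ., ., 282, 139, 709, 886, ., ., 287]
Lookup 886: h=5, probe 5,6,7 → found at 7.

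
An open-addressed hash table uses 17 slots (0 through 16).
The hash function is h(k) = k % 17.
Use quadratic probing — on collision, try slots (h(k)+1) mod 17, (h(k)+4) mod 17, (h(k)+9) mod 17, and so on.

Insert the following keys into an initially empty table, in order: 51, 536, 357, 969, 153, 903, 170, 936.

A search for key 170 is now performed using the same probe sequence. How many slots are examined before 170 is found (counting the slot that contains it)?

51 hashes to 0; slot 0 is free -> place at 0.
536 hashes to 9; slot 9 is free -> place at 9.
357 hashes to 0; 0 taken -> place at 1.
969 hashes to 0; 0,1 taken -> place at 4.
153 hashes to 0; 0,1,4,9 taken -> place at 16.
903 hashes to 2; slot 2 is free -> place at 2.
170 hashes to 0; 0,1,4,9,16 taken -> place at 8.
936 hashes to 1; 1,2 taken -> place at 5.
Table: [51, 357, 903, ∅, 969, 936, ∅, ∅, 170, 536, ∅, ∅, ∅, ∅, ∅, ∅, 153]
Lookup 170: h=0, probe 0,1,4,9,16,8 → found at 8.

6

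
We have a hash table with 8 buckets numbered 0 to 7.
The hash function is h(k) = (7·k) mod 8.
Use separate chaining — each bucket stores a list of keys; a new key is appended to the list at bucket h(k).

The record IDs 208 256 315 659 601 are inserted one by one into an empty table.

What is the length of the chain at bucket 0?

2

208 -> bucket 0
256 -> bucket 0 (collision)
315 -> bucket 5
659 -> bucket 5 (collision)
601 -> bucket 7
Final buckets:
0: 208 -> 256
1: _
2: _
3: _
4: _
5: 315 -> 659
6: _
7: 601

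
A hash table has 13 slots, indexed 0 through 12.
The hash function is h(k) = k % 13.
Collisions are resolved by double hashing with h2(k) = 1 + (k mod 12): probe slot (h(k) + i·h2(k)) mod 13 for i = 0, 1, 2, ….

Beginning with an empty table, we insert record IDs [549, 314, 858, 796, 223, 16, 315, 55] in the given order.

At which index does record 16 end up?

549: h=3 -> slot 3
314: h=2 -> slot 2
858: h=0 -> slot 0
796: h=3, h2=5, probe 3,8 -> slot 8
223: h=2, h2=8, probe 2,10 -> slot 10
16: h=3, h2=5, probe 3,8,0,5 -> slot 5
315: h=3, h2=4, probe 3,7 -> slot 7
55: h=3, h2=8, probe 3,11 -> slot 11
Table: [858, -, 314, 549, -, 16, -, 315, 796, -, 223, 55, -]

5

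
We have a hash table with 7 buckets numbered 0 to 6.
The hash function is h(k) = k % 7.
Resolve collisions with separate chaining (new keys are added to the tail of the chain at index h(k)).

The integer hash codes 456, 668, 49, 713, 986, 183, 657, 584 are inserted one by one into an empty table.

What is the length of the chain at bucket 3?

Insert 456: h=1, bucket 1 empty → new chain.
Insert 668: h=3, bucket 3 empty → new chain.
Insert 49: h=0, bucket 0 empty → new chain.
Insert 713: h=6, bucket 6 empty → new chain.
Insert 986: h=6, bucket 6 nonempty → append to chain.
Insert 183: h=1, bucket 1 nonempty → append to chain.
Insert 657: h=6, bucket 6 nonempty → append to chain.
Insert 584: h=3, bucket 3 nonempty → append to chain.
Final buckets:
0: 49
1: 456 -> 183
2: ∅
3: 668 -> 584
4: ∅
5: ∅
6: 713 -> 986 -> 657

2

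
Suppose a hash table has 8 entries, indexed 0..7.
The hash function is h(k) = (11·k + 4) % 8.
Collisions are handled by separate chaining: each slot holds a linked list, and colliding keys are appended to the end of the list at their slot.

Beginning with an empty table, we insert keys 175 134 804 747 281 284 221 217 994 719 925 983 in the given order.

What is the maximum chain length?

Insert 175: h=1, bucket 1 empty → new chain.
Insert 134: h=6, bucket 6 empty → new chain.
Insert 804: h=0, bucket 0 empty → new chain.
Insert 747: h=5, bucket 5 empty → new chain.
Insert 281: h=7, bucket 7 empty → new chain.
Insert 284: h=0, bucket 0 nonempty → append to chain.
Insert 221: h=3, bucket 3 empty → new chain.
Insert 217: h=7, bucket 7 nonempty → append to chain.
Insert 994: h=2, bucket 2 empty → new chain.
Insert 719: h=1, bucket 1 nonempty → append to chain.
Insert 925: h=3, bucket 3 nonempty → append to chain.
Insert 983: h=1, bucket 1 nonempty → append to chain.
Final buckets:
0: 804 -> 284
1: 175 -> 719 -> 983
2: 994
3: 221 -> 925
4: .
5: 747
6: 134
7: 281 -> 217

3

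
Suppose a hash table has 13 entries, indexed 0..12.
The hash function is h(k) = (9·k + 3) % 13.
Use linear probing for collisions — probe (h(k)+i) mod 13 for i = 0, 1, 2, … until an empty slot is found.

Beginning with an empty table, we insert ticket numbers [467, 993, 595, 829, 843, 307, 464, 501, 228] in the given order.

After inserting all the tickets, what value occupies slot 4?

228

Insert 467: h=7, slot 7 empty -> index 7.
Insert 993: h=9, slot 9 empty -> index 9.
Insert 595: h=2, slot 2 empty -> index 2.
Insert 829: h=2, slot 2 occupied -> index 3.
Insert 843: h=11, slot 11 empty -> index 11.
Insert 307: h=10, slot 10 empty -> index 10.
Insert 464: h=6, slot 6 empty -> index 6.
Insert 501: h=1, slot 1 empty -> index 1.
Insert 228: h=1, slots 1,2,3 occupied -> index 4.
Table: [., 501, 595, 829, 228, ., 464, 467, ., 993, 307, 843, .]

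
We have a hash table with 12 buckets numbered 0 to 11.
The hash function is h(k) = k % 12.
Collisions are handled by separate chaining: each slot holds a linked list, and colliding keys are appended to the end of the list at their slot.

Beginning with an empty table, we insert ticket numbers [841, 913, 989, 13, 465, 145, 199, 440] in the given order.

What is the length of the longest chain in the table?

Insert 841: h=1, bucket 1 empty → new chain.
Insert 913: h=1, bucket 1 nonempty → append to chain.
Insert 989: h=5, bucket 5 empty → new chain.
Insert 13: h=1, bucket 1 nonempty → append to chain.
Insert 465: h=9, bucket 9 empty → new chain.
Insert 145: h=1, bucket 1 nonempty → append to chain.
Insert 199: h=7, bucket 7 empty → new chain.
Insert 440: h=8, bucket 8 empty → new chain.
Final buckets:
0: —
1: 841 -> 913 -> 13 -> 145
2: —
3: —
4: —
5: 989
6: —
7: 199
8: 440
9: 465
10: —
11: —

4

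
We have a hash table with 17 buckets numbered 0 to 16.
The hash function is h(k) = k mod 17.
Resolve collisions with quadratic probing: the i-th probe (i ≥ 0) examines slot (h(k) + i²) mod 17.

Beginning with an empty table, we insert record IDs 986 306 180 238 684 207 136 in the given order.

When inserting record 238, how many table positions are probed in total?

3

986 hashes to 0; slot 0 is free => place at 0.
306 hashes to 0; 0 taken => place at 1.
180 hashes to 10; slot 10 is free => place at 10.
238 hashes to 0; 0,1 taken => place at 4.
684 hashes to 4; 4 taken => place at 5.
207 hashes to 3; slot 3 is free => place at 3.
136 hashes to 0; 0,1,4 taken => place at 9.
Table: [986, 306, _, 207, 238, 684, _, _, _, 136, 180, _, _, _, _, _, _]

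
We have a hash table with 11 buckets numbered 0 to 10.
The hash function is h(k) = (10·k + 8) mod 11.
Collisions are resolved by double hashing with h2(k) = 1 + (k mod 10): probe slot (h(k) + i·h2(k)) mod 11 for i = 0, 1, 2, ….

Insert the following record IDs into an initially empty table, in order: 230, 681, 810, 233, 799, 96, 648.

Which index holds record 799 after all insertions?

10

230: h=9 → slot 9
681: h=9, h2=2, probe 9,0 → slot 0
810: h=1 → slot 1
233: h=6 → slot 6
799: h=1, h2=10, probe 1,0,10 → slot 10
96: h=0, h2=7, probe 0,7 → slot 7
648: h=9, h2=9, probe 9,7,5 → slot 5
Table: [681, 810, _, _, _, 648, 233, 96, _, 230, 799]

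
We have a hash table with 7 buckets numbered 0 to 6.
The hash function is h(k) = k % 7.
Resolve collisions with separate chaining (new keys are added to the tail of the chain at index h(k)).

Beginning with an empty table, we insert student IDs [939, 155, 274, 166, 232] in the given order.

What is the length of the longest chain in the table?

939 → bucket 1
155 → bucket 1 (collision)
274 → bucket 1 (collision)
166 → bucket 5
232 → bucket 1 (collision)
Final buckets:
0: —
1: 939 -> 155 -> 274 -> 232
2: —
3: —
4: —
5: 166
6: —

4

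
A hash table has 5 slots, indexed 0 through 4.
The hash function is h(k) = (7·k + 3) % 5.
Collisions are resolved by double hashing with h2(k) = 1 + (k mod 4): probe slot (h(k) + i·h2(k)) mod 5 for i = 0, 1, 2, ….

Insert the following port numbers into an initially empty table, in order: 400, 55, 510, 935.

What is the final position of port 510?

Insert 400: h=3, slot 3 empty => index 3.
Insert 55: h=3, h2=4, slot 3 occupied => index 2.
Insert 510: h=3, h2=3, slot 3 occupied => index 1.
Insert 935: h=3, h2=4, slots 3,2,1 occupied => index 0.
Table: [935, 510, 55, 400, .]

1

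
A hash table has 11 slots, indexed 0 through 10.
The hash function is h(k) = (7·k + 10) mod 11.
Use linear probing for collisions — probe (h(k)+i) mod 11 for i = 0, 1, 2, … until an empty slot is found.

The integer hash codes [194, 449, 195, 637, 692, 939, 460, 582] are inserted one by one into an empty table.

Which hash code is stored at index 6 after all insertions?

939

Insert 194: h=4, slot 4 empty -> index 4.
Insert 449: h=7, slot 7 empty -> index 7.
Insert 195: h=0, slot 0 empty -> index 0.
Insert 637: h=3, slot 3 empty -> index 3.
Insert 692: h=3, slots 3,4 occupied -> index 5.
Insert 939: h=5, slot 5 occupied -> index 6.
Insert 460: h=7, slot 7 occupied -> index 8.
Insert 582: h=3, slots 3,4,5,6,7,8 occupied -> index 9.
Table: [195, ∅, ∅, 637, 194, 692, 939, 449, 460, 582, ∅]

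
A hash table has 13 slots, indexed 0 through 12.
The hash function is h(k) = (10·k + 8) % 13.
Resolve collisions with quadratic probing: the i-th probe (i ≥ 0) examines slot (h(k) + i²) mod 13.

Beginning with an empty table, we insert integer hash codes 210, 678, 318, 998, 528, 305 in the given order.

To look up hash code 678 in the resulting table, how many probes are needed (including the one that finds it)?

210 hashes to 2; slot 2 is free => place at 2.
678 hashes to 2; 2 taken => place at 3.
318 hashes to 3; 3 taken => place at 4.
998 hashes to 4; 4 taken => place at 5.
528 hashes to 10; slot 10 is free => place at 10.
305 hashes to 3; 3,4 taken => place at 7.
Table: [_, _, 210, 678, 318, 998, _, 305, _, _, 528, _, _]
Lookup 678: h=2, probe 2,3 → found at 3.

2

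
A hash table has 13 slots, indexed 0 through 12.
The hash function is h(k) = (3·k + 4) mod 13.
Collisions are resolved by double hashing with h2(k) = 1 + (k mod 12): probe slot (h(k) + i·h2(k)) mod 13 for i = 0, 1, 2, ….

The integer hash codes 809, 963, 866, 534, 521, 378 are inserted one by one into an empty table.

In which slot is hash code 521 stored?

Insert 809: h=0, slot 0 empty -> index 0.
Insert 963: h=7, slot 7 empty -> index 7.
Insert 866: h=2, slot 2 empty -> index 2.
Insert 534: h=7, h2=7, slot 7 occupied -> index 1.
Insert 521: h=7, h2=6, slots 7,0 occupied -> index 6.
Insert 378: h=7, h2=7, slots 7,1 occupied -> index 8.
Table: [809, 534, 866, ∅, ∅, ∅, 521, 963, 378, ∅, ∅, ∅, ∅]

6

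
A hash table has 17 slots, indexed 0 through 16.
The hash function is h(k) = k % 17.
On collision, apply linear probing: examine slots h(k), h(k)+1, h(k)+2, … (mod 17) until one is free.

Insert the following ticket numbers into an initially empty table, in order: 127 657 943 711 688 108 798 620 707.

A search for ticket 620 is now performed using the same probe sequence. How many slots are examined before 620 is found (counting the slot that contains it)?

5

Insert 127: h=8, slot 8 empty => index 8.
Insert 657: h=11, slot 11 empty => index 11.
Insert 943: h=8, slot 8 occupied => index 9.
Insert 711: h=14, slot 14 empty => index 14.
Insert 688: h=8, slots 8,9 occupied => index 10.
Insert 108: h=6, slot 6 empty => index 6.
Insert 798: h=16, slot 16 empty => index 16.
Insert 620: h=8, slots 8,9,10,11 occupied => index 12.
Insert 707: h=10, slots 10,11,12 occupied => index 13.
Table: [_, _, _, _, _, _, 108, _, 127, 943, 688, 657, 620, 707, 711, _, 798]
Lookup 620: h=8, probe 8,9,10,11,12 → found at 12.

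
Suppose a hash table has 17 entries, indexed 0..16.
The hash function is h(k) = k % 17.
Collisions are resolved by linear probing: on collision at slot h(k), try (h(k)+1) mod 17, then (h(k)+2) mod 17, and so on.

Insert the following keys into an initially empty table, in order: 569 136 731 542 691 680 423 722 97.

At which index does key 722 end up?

9

Insert 569: h=8, slot 8 empty → index 8.
Insert 136: h=0, slot 0 empty → index 0.
Insert 731: h=0, slot 0 occupied → index 1.
Insert 542: h=15, slot 15 empty → index 15.
Insert 691: h=11, slot 11 empty → index 11.
Insert 680: h=0, slots 0,1 occupied → index 2.
Insert 423: h=15, slot 15 occupied → index 16.
Insert 722: h=8, slot 8 occupied → index 9.
Insert 97: h=12, slot 12 empty → index 12.
Table: [136, 731, 680, _, _, _, _, _, 569, 722, _, 691, 97, _, _, 542, 423]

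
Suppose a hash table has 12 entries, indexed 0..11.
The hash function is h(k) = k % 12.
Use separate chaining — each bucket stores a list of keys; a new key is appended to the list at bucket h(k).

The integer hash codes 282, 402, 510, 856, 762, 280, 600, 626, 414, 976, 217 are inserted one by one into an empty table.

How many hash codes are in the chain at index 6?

5

282 -> bucket 6
402 -> bucket 6 (collision)
510 -> bucket 6 (collision)
856 -> bucket 4
762 -> bucket 6 (collision)
280 -> bucket 4 (collision)
600 -> bucket 0
626 -> bucket 2
414 -> bucket 6 (collision)
976 -> bucket 4 (collision)
217 -> bucket 1
Final buckets:
0: 600
1: 217
2: 626
3: -
4: 856 -> 280 -> 976
5: -
6: 282 -> 402 -> 510 -> 762 -> 414
7: -
8: -
9: -
10: -
11: -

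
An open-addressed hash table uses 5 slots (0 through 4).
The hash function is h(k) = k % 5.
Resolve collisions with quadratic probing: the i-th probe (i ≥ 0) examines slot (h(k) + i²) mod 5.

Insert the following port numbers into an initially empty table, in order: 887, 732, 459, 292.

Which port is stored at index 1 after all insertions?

887: h=2 => slot 2
732: h=2, probe 2,3 => slot 3
459: h=4 => slot 4
292: h=2, probe 2,3,1 => slot 1
Table: [-, 292, 887, 732, 459]

292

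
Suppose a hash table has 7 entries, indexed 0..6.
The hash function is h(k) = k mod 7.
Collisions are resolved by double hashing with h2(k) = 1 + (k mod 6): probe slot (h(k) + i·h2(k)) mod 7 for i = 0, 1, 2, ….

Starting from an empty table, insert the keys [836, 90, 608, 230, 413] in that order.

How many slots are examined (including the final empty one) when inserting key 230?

Insert 836: h=3, slot 3 empty => index 3.
Insert 90: h=6, slot 6 empty => index 6.
Insert 608: h=6, h2=3, slot 6 occupied => index 2.
Insert 230: h=6, h2=3, slots 6,2 occupied => index 5.
Insert 413: h=0, slot 0 empty => index 0.
Table: [413, —, 608, 836, —, 230, 90]

3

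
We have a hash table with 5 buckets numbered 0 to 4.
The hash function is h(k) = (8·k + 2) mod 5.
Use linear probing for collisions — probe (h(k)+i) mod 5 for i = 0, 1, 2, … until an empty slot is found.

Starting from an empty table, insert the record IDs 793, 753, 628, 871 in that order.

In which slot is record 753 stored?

Insert 793: h=1, slot 1 empty → index 1.
Insert 753: h=1, slot 1 occupied → index 2.
Insert 628: h=1, slots 1,2 occupied → index 3.
Insert 871: h=0, slot 0 empty → index 0.
Table: [871, 793, 753, 628, .]

2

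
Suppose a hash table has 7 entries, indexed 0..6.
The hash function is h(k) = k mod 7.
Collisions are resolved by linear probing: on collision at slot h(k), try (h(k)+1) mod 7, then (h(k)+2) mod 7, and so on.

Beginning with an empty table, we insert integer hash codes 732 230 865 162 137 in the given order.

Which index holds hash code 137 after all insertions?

0

Insert 732: h=4, slot 4 empty → index 4.
Insert 230: h=6, slot 6 empty → index 6.
Insert 865: h=4, slot 4 occupied → index 5.
Insert 162: h=1, slot 1 empty → index 1.
Insert 137: h=4, slots 4,5,6 occupied → index 0.
Table: [137, 162, ., ., 732, 865, 230]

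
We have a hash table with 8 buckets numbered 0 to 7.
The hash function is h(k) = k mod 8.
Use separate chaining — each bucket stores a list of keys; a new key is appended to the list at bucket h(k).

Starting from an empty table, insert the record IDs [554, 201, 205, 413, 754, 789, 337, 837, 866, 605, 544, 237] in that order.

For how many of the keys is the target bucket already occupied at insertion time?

554 -> bucket 2
201 -> bucket 1
205 -> bucket 5
413 -> bucket 5 (collision)
754 -> bucket 2 (collision)
789 -> bucket 5 (collision)
337 -> bucket 1 (collision)
837 -> bucket 5 (collision)
866 -> bucket 2 (collision)
605 -> bucket 5 (collision)
544 -> bucket 0
237 -> bucket 5 (collision)
Final buckets:
0: 544
1: 201 -> 337
2: 554 -> 754 -> 866
3: —
4: —
5: 205 -> 413 -> 789 -> 837 -> 605 -> 237
6: —
7: —

8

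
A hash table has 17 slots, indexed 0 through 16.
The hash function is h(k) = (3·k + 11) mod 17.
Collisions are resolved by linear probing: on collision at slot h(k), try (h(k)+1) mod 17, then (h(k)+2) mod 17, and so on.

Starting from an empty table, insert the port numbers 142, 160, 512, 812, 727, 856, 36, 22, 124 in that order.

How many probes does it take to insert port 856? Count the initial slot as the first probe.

142: h=12 → slot 12
160: h=15 → slot 15
512: h=0 → slot 0
812: h=16 → slot 16
727: h=16, probe 16,0,1 → slot 1
856: h=12, probe 12,13 → slot 13
36: h=0, probe 0,1,2 → slot 2
22: h=9 → slot 9
124: h=9, probe 9,10 → slot 10
Table: [512, 727, 36, _, _, _, _, _, _, 22, 124, _, 142, 856, _, 160, 812]

2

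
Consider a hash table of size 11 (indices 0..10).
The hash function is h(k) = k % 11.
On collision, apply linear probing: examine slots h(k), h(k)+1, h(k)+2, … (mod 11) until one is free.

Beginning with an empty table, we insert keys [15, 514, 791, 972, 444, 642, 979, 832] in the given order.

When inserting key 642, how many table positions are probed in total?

4

15 hashes to 4; slot 4 is free -> place at 4.
514 hashes to 8; slot 8 is free -> place at 8.
791 hashes to 10; slot 10 is free -> place at 10.
972 hashes to 4; 4 taken -> place at 5.
444 hashes to 4; 4,5 taken -> place at 6.
642 hashes to 4; 4,5,6 taken -> place at 7.
979 hashes to 0; slot 0 is free -> place at 0.
832 hashes to 7; 7,8 taken -> place at 9.
Table: [979, —, —, —, 15, 972, 444, 642, 514, 832, 791]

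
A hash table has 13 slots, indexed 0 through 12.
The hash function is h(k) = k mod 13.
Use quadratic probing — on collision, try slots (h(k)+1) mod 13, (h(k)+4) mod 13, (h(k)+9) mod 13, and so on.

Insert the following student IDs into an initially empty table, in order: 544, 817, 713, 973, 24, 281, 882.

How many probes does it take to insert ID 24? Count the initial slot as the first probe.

544 hashes to 11; slot 11 is free -> place at 11.
817 hashes to 11; 11 taken -> place at 12.
713 hashes to 11; 11,12 taken -> place at 2.
973 hashes to 11; 11,12,2 taken -> place at 7.
24 hashes to 11; 11,12,2,7 taken -> place at 1.
281 hashes to 8; slot 8 is free -> place at 8.
882 hashes to 11; 11,12,2,7,1 taken -> place at 10.
Table: [_, 24, 713, _, _, _, _, 973, 281, _, 882, 544, 817]

5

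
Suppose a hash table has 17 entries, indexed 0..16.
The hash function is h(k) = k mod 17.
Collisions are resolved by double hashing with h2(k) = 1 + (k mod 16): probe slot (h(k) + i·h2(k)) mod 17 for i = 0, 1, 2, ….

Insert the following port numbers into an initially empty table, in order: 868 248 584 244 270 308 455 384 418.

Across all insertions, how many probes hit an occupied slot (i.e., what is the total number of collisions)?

5

868 hashes to 1; slot 1 is free -> place at 1.
248 hashes to 10; slot 10 is free -> place at 10.
584 hashes to 6; slot 6 is free -> place at 6.
244 hashes to 6, h2=5; 6 taken -> place at 11.
270 hashes to 15; slot 15 is free -> place at 15.
308 hashes to 2; slot 2 is free -> place at 2.
455 hashes to 13; slot 13 is free -> place at 13.
384 hashes to 10, h2=1; 10,11 taken -> place at 12.
418 hashes to 10, h2=3; 10,13 taken -> place at 16.
Table: [—, 868, 308, —, —, —, 584, —, —, —, 248, 244, 384, 455, —, 270, 418]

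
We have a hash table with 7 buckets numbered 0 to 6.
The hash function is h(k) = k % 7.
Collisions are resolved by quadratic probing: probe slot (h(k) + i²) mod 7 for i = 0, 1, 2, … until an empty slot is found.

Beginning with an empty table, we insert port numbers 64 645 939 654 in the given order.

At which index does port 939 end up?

5

Insert 64: h=1, slot 1 empty => index 1.
Insert 645: h=1, slot 1 occupied => index 2.
Insert 939: h=1, slots 1,2 occupied => index 5.
Insert 654: h=3, slot 3 empty => index 3.
Table: [—, 64, 645, 654, —, 939, —]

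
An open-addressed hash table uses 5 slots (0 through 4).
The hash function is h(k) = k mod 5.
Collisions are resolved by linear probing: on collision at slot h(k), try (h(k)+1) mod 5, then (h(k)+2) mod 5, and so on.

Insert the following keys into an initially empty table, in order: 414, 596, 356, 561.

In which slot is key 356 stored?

Insert 414: h=4, slot 4 empty → index 4.
Insert 596: h=1, slot 1 empty → index 1.
Insert 356: h=1, slot 1 occupied → index 2.
Insert 561: h=1, slots 1,2 occupied → index 3.
Table: [_, 596, 356, 561, 414]

2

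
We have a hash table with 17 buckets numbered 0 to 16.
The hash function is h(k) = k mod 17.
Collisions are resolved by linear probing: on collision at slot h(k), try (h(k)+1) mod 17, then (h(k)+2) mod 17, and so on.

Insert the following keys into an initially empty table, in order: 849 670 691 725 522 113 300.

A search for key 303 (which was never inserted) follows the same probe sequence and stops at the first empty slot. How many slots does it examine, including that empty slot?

Insert 849: h=16, slot 16 empty => index 16.
Insert 670: h=7, slot 7 empty => index 7.
Insert 691: h=11, slot 11 empty => index 11.
Insert 725: h=11, slot 11 occupied => index 12.
Insert 522: h=12, slot 12 occupied => index 13.
Insert 113: h=11, slots 11,12,13 occupied => index 14.
Insert 300: h=11, slots 11,12,13,14 occupied => index 15.
Table: [_, _, _, _, _, _, _, 670, _, _, _, 691, 725, 522, 113, 300, 849]
Lookup 303: h=14, probe 14,15,16,0 → slot 0 empty, not found.

4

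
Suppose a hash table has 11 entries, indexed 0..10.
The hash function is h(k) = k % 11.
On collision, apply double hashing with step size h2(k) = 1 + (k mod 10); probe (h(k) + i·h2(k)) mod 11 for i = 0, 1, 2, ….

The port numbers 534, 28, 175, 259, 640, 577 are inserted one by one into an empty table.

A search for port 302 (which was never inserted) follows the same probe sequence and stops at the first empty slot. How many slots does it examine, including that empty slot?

534 hashes to 6; slot 6 is free -> place at 6.
28 hashes to 6, h2=9; 6 taken -> place at 4.
175 hashes to 10; slot 10 is free -> place at 10.
259 hashes to 6, h2=10; 6 taken -> place at 5.
640 hashes to 2; slot 2 is free -> place at 2.
577 hashes to 5, h2=8; 5,2,10 taken -> place at 7.
Table: [∅, ∅, 640, ∅, 28, 259, 534, 577, ∅, ∅, 175]
Lookup 302: h=5, h2=3, probe 5,8 → slot 8 empty, not found.

2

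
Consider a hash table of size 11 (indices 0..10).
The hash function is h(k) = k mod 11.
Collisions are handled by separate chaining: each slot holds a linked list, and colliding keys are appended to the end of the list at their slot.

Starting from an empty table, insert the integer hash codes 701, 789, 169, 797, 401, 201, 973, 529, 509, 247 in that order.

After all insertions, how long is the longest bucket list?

4

Insert 701: h=8, bucket 8 empty → new chain.
Insert 789: h=8, bucket 8 nonempty → append to chain.
Insert 169: h=4, bucket 4 empty → new chain.
Insert 797: h=5, bucket 5 empty → new chain.
Insert 401: h=5, bucket 5 nonempty → append to chain.
Insert 201: h=3, bucket 3 empty → new chain.
Insert 973: h=5, bucket 5 nonempty → append to chain.
Insert 529: h=1, bucket 1 empty → new chain.
Insert 509: h=3, bucket 3 nonempty → append to chain.
Insert 247: h=5, bucket 5 nonempty → append to chain.
Final buckets:
0: -
1: 529
2: -
3: 201 -> 509
4: 169
5: 797 -> 401 -> 973 -> 247
6: -
7: -
8: 701 -> 789
9: -
10: -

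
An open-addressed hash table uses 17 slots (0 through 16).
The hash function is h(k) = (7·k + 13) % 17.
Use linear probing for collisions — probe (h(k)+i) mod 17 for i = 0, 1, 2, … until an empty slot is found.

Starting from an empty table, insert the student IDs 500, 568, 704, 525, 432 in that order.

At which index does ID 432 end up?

14

500 hashes to 11; slot 11 is free → place at 11.
568 hashes to 11; 11 taken → place at 12.
704 hashes to 11; 11,12 taken → place at 13.
525 hashes to 16; slot 16 is free → place at 16.
432 hashes to 11; 11,12,13 taken → place at 14.
Table: [∅, ∅, ∅, ∅, ∅, ∅, ∅, ∅, ∅, ∅, ∅, 500, 568, 704, 432, ∅, 525]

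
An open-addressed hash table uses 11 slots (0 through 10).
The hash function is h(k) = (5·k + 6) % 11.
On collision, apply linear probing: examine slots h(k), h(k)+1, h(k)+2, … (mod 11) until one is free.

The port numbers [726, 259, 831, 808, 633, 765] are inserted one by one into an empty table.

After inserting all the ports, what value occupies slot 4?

726 hashes to 6; slot 6 is free => place at 6.
259 hashes to 3; slot 3 is free => place at 3.
831 hashes to 3; 3 taken => place at 4.
808 hashes to 9; slot 9 is free => place at 9.
633 hashes to 3; 3,4 taken => place at 5.
765 hashes to 3; 3,4,5,6 taken => place at 7.
Table: [., ., ., 259, 831, 633, 726, 765, ., 808, .]

831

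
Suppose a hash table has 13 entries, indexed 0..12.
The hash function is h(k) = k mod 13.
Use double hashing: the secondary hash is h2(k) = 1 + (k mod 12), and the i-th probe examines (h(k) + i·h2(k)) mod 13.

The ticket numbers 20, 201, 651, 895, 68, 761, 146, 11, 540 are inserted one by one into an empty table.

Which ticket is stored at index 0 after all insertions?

20: h=7 → slot 7
201: h=6 → slot 6
651: h=1 → slot 1
895: h=11 → slot 11
68: h=3 → slot 3
761: h=7, h2=6, probe 7,0 → slot 0
146: h=3, h2=3, probe 3,6,9 → slot 9
11: h=11, h2=12, probe 11,10 → slot 10
540: h=7, h2=1, probe 7,8 → slot 8
Table: [761, 651, -, 68, -, -, 201, 20, 540, 146, 11, 895, -]

761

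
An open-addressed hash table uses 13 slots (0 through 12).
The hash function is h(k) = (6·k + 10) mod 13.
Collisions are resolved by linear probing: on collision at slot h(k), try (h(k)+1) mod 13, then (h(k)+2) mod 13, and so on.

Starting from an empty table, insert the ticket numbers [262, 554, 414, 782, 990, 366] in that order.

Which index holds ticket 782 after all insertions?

262 hashes to 9; slot 9 is free → place at 9.
554 hashes to 6; slot 6 is free → place at 6.
414 hashes to 11; slot 11 is free → place at 11.
782 hashes to 9; 9 taken → place at 10.
990 hashes to 9; 9,10,11 taken → place at 12.
366 hashes to 9; 9,10,11,12 taken → place at 0.
Table: [366, -, -, -, -, -, 554, -, -, 262, 782, 414, 990]

10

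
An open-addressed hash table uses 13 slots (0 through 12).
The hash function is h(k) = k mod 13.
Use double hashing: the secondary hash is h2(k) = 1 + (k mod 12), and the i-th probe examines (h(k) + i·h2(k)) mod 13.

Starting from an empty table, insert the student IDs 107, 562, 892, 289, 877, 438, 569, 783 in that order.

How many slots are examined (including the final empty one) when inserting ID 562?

107: h=3 => slot 3
562: h=3, h2=11, probe 3,1 => slot 1
892: h=8 => slot 8
289: h=3, h2=2, probe 3,5 => slot 5
877: h=6 => slot 6
438: h=9 => slot 9
569: h=10 => slot 10
783: h=3, h2=4, probe 3,7 => slot 7
Table: [_, 562, _, 107, _, 289, 877, 783, 892, 438, 569, _, _]

2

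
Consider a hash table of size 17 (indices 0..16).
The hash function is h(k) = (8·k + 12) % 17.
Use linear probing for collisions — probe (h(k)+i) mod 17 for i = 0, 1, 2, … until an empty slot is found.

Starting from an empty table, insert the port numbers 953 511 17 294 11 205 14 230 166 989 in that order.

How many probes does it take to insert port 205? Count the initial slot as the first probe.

953: h=3 → slot 3
511: h=3, probe 3,4 → slot 4
17: h=12 → slot 12
294: h=1 → slot 1
11: h=15 → slot 15
205: h=3, probe 3,4,5 → slot 5
14: h=5, probe 5,6 → slot 6
230: h=16 → slot 16
166: h=14 → slot 14
989: h=2 → slot 2
Table: [., 294, 989, 953, 511, 205, 14, ., ., ., ., ., 17, ., 166, 11, 230]

3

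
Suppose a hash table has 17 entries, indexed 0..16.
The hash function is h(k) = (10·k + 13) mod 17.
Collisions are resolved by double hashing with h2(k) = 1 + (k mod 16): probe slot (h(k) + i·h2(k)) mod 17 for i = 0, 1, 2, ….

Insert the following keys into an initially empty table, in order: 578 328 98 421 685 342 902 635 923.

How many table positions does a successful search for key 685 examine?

2

578 hashes to 13; slot 13 is free -> place at 13.
328 hashes to 12; slot 12 is free -> place at 12.
98 hashes to 7; slot 7 is free -> place at 7.
421 hashes to 7, h2=6; 7,13 taken -> place at 2.
685 hashes to 12, h2=14; 12 taken -> place at 9.
342 hashes to 16; slot 16 is free -> place at 16.
902 hashes to 6; slot 6 is free -> place at 6.
635 hashes to 5; slot 5 is free -> place at 5.
923 hashes to 12, h2=12; 12,7,2 taken -> place at 14.
Table: [—, —, 421, —, —, 635, 902, 98, —, 685, —, —, 328, 578, 923, —, 342]
Lookup 685: h=12, h2=14, probe 12,9 → found at 9.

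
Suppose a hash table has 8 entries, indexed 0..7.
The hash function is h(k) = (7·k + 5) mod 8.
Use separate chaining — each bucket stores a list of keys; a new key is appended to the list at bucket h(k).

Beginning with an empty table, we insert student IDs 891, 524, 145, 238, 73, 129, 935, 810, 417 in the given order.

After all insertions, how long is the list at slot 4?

891 -> bucket 2
524 -> bucket 1
145 -> bucket 4
238 -> bucket 7
73 -> bucket 4 (collision)
129 -> bucket 4 (collision)
935 -> bucket 6
810 -> bucket 3
417 -> bucket 4 (collision)
Final buckets:
0: .
1: 524
2: 891
3: 810
4: 145 -> 73 -> 129 -> 417
5: .
6: 935
7: 238

4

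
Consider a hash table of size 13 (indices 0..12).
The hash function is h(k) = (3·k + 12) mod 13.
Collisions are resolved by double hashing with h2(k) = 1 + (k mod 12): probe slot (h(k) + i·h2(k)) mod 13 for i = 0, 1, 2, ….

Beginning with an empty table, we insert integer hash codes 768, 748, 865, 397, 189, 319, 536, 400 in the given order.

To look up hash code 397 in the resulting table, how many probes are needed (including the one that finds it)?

3

768 hashes to 2; slot 2 is free => place at 2.
748 hashes to 7; slot 7 is free => place at 7.
865 hashes to 7, h2=2; 7 taken => place at 9.
397 hashes to 7, h2=2; 7,9 taken => place at 11.
189 hashes to 7, h2=10; 7 taken => place at 4.
319 hashes to 7, h2=8; 7,2 taken => place at 10.
536 hashes to 8; slot 8 is free => place at 8.
400 hashes to 3; slot 3 is free => place at 3.
Table: [., ., 768, 400, 189, ., ., 748, 536, 865, 319, 397, .]
Lookup 397: h=7, h2=2, probe 7,9,11 → found at 11.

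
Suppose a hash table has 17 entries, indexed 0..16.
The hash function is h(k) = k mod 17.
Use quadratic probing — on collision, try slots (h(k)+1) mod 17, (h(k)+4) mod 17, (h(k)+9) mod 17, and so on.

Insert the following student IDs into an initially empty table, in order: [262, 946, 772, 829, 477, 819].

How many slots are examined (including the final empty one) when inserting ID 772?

2

262: h=7 => slot 7
946: h=11 => slot 11
772: h=7, probe 7,8 => slot 8
829: h=13 => slot 13
477: h=1 => slot 1
819: h=3 => slot 3
Table: [∅, 477, ∅, 819, ∅, ∅, ∅, 262, 772, ∅, ∅, 946, ∅, 829, ∅, ∅, ∅]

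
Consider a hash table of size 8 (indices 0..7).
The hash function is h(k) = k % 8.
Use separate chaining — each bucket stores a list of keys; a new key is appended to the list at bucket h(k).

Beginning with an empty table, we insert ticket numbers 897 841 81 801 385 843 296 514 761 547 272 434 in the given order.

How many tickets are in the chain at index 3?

897 → bucket 1
841 → bucket 1 (collision)
81 → bucket 1 (collision)
801 → bucket 1 (collision)
385 → bucket 1 (collision)
843 → bucket 3
296 → bucket 0
514 → bucket 2
761 → bucket 1 (collision)
547 → bucket 3 (collision)
272 → bucket 0 (collision)
434 → bucket 2 (collision)
Final buckets:
0: 296 -> 272
1: 897 -> 841 -> 81 -> 801 -> 385 -> 761
2: 514 -> 434
3: 843 -> 547
4: .
5: .
6: .
7: .

2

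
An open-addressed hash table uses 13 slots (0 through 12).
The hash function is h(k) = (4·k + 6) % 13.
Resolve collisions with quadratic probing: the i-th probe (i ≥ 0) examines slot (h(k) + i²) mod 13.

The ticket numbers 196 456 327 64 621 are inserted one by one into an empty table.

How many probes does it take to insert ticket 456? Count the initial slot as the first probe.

2

196 hashes to 10; slot 10 is free => place at 10.
456 hashes to 10; 10 taken => place at 11.
327 hashes to 1; slot 1 is free => place at 1.
64 hashes to 2; slot 2 is free => place at 2.
621 hashes to 7; slot 7 is free => place at 7.
Table: [., 327, 64, ., ., ., ., 621, ., ., 196, 456, .]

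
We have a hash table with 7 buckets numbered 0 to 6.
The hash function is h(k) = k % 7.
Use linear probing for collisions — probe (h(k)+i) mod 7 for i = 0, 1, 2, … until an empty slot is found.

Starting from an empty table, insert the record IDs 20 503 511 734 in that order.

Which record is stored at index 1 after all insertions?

20 hashes to 6; slot 6 is free -> place at 6.
503 hashes to 6; 6 taken -> place at 0.
511 hashes to 0; 0 taken -> place at 1.
734 hashes to 6; 6,0,1 taken -> place at 2.
Table: [503, 511, 734, —, —, —, 20]

511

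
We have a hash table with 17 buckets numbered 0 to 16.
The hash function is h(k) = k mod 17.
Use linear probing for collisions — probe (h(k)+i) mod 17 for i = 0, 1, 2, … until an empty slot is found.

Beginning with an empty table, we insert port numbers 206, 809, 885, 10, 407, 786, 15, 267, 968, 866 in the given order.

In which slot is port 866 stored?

206 hashes to 2; slot 2 is free -> place at 2.
809 hashes to 10; slot 10 is free -> place at 10.
885 hashes to 1; slot 1 is free -> place at 1.
10 hashes to 10; 10 taken -> place at 11.
407 hashes to 16; slot 16 is free -> place at 16.
786 hashes to 4; slot 4 is free -> place at 4.
15 hashes to 15; slot 15 is free -> place at 15.
267 hashes to 12; slot 12 is free -> place at 12.
968 hashes to 16; 16 taken -> place at 0.
866 hashes to 16; 16,0,1,2 taken -> place at 3.
Table: [968, 885, 206, 866, 786, ∅, ∅, ∅, ∅, ∅, 809, 10, 267, ∅, ∅, 15, 407]

3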